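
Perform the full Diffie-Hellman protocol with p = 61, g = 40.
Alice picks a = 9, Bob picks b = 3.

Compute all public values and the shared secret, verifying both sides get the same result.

Step 1: A = g^a mod p = 40^9 mod 61 = 50.
Step 2: B = g^b mod p = 40^3 mod 61 = 11.
Step 3: Alice computes s = B^a mod p = 11^9 mod 61 = 11.
Step 4: Bob computes s = A^b mod p = 50^3 mod 61 = 11.
Both sides agree: shared secret = 11.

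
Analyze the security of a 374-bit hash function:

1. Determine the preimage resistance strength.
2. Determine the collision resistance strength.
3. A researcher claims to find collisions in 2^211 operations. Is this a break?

Step 1: Preimage resistance requires brute-force of 2^374 operations.
Step 2: Collision resistance (birthday bound) = 2^(374/2) = 2^187.
Step 3: The claimed attack costs 2^211 operations.
Step 4: Since 2^211 >= 2^187, the claimed attack is no faster than the generic birthday attack, so this does not break collision resistance.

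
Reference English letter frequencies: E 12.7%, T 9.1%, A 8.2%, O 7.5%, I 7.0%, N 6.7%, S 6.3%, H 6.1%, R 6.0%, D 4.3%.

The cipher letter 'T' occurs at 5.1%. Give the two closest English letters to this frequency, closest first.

Step 1: Observed frequency of 'T' is 5.1%.
Step 2: Compute distances to each reference frequency and sort:
  D (4.3%): difference = 0.8% <-- BEST
  R (6.0%): difference = 0.9% <-- RUNNER-UP
  H (6.1%): difference = 1.0%
  S (6.3%): difference = 1.2%
  N (6.7%): difference = 1.6%
Step 3: Most likely is 'D' (4.3%, diff 0.8%); second most likely is 'R' (6.0%, diff 0.9%).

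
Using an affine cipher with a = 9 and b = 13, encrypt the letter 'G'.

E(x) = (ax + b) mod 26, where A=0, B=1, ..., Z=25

Step 1: Convert 'G' to number: x = 6.
Step 2: E(6) = (9 * 6 + 13) mod 26 = 67 mod 26 = 15.
Step 3: Convert 15 back to letter: P.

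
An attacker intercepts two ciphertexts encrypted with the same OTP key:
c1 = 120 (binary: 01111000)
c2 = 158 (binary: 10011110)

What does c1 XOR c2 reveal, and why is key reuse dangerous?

Step 1: c1 XOR c2 = (m1 XOR k) XOR (m2 XOR k).
Step 2: By XOR associativity/commutativity: = m1 XOR m2 XOR k XOR k = m1 XOR m2.
Step 3: 01111000 XOR 10011110 = 11100110 = 230.
Step 4: The key cancels out! An attacker learns m1 XOR m2 = 230, revealing the relationship between plaintexts.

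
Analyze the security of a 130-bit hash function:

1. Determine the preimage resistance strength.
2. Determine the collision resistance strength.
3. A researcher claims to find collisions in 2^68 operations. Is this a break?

Step 1: Preimage resistance requires brute-force of 2^130 operations.
Step 2: Collision resistance (birthday bound) = 2^(130/2) = 2^65.
Step 3: The claimed attack costs 2^68 operations.
Step 4: Since 2^68 >= 2^65, the claimed attack is no faster than the generic birthday attack, so this does not break collision resistance.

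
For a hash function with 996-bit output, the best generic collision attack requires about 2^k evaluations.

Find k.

Step 1: The hash has a 996-bit output.
Step 2: Collision resistance means it should be infeasible to find any x != y with h(x) = h(y).
By the birthday bound, a generic collision search succeeds after about sqrt(2^996) = 2^(996/2) = 2^498 evaluations.
Step 3: Security level = 498 bits.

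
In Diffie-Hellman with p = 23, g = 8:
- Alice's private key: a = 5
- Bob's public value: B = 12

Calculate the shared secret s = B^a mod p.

Step 1: s = B^a mod p = 12^5 mod 23.
  12^1 mod 23 = 12
  12^2 mod 23 = (12 * 12) mod 23 = 6
  12^3 mod 23 = (6 * 12) mod 23 = 3
  12^4 mod 23 = (3 * 12) mod 23 = 13
  12^5 mod 23 = (13 * 12) mod 23 = 18
Result: shared secret = 18.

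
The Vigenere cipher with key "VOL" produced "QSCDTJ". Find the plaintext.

Step 1: Extend key: VOLVOL
Step 2: Decrypt each letter (c - k) mod 26:
  Q(16) - V(21) = (16-21) mod 26 = 21 = V
  S(18) - O(14) = (18-14) mod 26 = 4 = E
  C(2) - L(11) = (2-11) mod 26 = 17 = R
  D(3) - V(21) = (3-21) mod 26 = 8 = I
  T(19) - O(14) = (19-14) mod 26 = 5 = F
  J(9) - L(11) = (9-11) mod 26 = 24 = Y
Plaintext: VERIFY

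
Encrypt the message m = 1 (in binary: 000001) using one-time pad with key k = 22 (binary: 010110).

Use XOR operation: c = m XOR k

Step 1: Write out the XOR operation bit by bit:
  Message: 000001
  Key:     010110
  XOR:     010111
Step 2: Convert to decimal: 010111 = 23.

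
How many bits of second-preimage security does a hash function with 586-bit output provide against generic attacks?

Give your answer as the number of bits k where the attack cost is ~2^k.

Step 1: The hash has a 586-bit output.
Step 2: Second-preimage resistance means: given a specific input x, it should be infeasible to find a different y with h(y) = h(x).
With a 586-bit output, a generic search for a second preimage costs about 2^586 evaluations (each trial matches the fixed target with probability 2^-586).
Step 3: Security level = 586 bits.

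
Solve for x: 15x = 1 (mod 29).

Step 1: We need x such that 15 * x = 1 (mod 29).
Step 2: Using the extended Euclidean algorithm or trial:
  15 * 2 = 30 = 1 * 29 + 1.
Step 3: Since 30 mod 29 = 1, the inverse is x = 2.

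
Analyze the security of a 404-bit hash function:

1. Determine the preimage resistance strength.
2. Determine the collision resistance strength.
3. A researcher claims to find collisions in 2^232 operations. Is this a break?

Step 1: Preimage resistance requires brute-force of 2^404 operations.
Step 2: Collision resistance (birthday bound) = 2^(404/2) = 2^202.
Step 3: The claimed attack costs 2^232 operations.
Step 4: Since 2^232 >= 2^202, the claimed attack is no faster than the generic birthday attack, so this does not break collision resistance.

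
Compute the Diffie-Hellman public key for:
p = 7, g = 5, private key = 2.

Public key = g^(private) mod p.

Step 1: A = g^a mod p = 5^2 mod 7.
  5^1 mod 7 = 5
  5^2 mod 7 = (5 * 5) mod 7 = 4
Result: A = 4.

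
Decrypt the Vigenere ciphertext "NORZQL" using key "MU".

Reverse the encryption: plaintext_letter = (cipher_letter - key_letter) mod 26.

Step 1: Extend key: MUMUMU
Step 2: Decrypt each letter (c - k) mod 26:
  N(13) - M(12) = (13-12) mod 26 = 1 = B
  O(14) - U(20) = (14-20) mod 26 = 20 = U
  R(17) - M(12) = (17-12) mod 26 = 5 = F
  Z(25) - U(20) = (25-20) mod 26 = 5 = F
  Q(16) - M(12) = (16-12) mod 26 = 4 = E
  L(11) - U(20) = (11-20) mod 26 = 17 = R
Plaintext: BUFFER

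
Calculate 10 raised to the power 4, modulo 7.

Step 1: Compute 10^4 mod 7 step by step, reducing modulo 7 at each step.
  10^1 mod 7 = 3
  10^2 mod 7 = (3 * 10) mod 7 = 2
  10^3 mod 7 = (2 * 10) mod 7 = 6
  10^4 mod 7 = (6 * 10) mod 7 = 4
Step 2: Result = 4.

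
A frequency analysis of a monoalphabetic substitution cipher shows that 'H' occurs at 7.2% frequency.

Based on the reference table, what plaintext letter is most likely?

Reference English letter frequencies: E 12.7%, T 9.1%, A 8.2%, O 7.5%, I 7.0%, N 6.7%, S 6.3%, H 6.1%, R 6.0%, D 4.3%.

Step 1: The observed frequency is 7.2%.
Step 2: Compare with English frequencies:
  E: 12.7% (difference: 5.5%)
  T: 9.1% (difference: 1.9%)
  A: 8.2% (difference: 1.0%)
  O: 7.5% (difference: 0.3%)
  I: 7.0% (difference: 0.2%) <-- closest
  N: 6.7% (difference: 0.5%)
  S: 6.3% (difference: 0.9%)
  H: 6.1% (difference: 1.1%)
  R: 6.0% (difference: 1.2%)
  D: 4.3% (difference: 2.9%)
Step 3: 'H' most likely represents 'I' (frequency 7.0%).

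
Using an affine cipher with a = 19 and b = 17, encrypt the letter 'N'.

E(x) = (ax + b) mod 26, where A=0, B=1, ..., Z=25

Step 1: Convert 'N' to number: x = 13.
Step 2: E(13) = (19 * 13 + 17) mod 26 = 264 mod 26 = 4.
Step 3: Convert 4 back to letter: E.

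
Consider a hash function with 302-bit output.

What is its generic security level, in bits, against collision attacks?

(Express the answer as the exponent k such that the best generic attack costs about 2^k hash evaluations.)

Step 1: The hash has a 302-bit output.
Step 2: Collision resistance means it should be infeasible to find any x != y with h(x) = h(y).
By the birthday bound, a generic collision search succeeds after about sqrt(2^302) = 2^(302/2) = 2^151 evaluations.
Step 3: Security level = 151 bits.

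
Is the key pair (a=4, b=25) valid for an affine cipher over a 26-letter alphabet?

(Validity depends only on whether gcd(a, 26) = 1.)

Step 1: Compute gcd(4, 26).
Step 2: gcd(4, 26) = 2.
Since gcd = 2 != 1, 4 shares a common factor with 26, so it cannot be used.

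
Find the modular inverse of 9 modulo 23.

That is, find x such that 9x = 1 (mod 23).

Step 1: We need x such that 9 * x = 1 (mod 23).
Step 2: Using the extended Euclidean algorithm or trial:
  9 * 18 = 162 = 7 * 23 + 1.
Step 3: Since 162 mod 23 = 1, the inverse is x = 18.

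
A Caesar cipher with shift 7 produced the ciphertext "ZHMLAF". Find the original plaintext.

Step 1: Reverse the shift by subtracting 7 from each letter position.
  Z (position 25) -> position (25-7) mod 26 = 18 -> S
  H (position 7) -> position (7-7) mod 26 = 0 -> A
  M (position 12) -> position (12-7) mod 26 = 5 -> F
  L (position 11) -> position (11-7) mod 26 = 4 -> E
  A (position 0) -> position (0-7) mod 26 = 19 -> T
  F (position 5) -> position (5-7) mod 26 = 24 -> Y
Decrypted message: SAFETY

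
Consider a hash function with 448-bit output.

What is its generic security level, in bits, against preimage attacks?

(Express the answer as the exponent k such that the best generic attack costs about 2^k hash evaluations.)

Step 1: The hash has a 448-bit output.
Step 2: Preimage resistance means: given a digest h(x), it should be infeasible to find any input that hashes to it.
With a 448-bit output there are 2^448 possible digests, so a generic brute-force preimage search costs about 2^448 evaluations.
Step 3: Security level = 448 bits.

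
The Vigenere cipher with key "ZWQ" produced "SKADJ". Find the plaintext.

Step 1: Extend key: ZWQZW
Step 2: Decrypt each letter (c - k) mod 26:
  S(18) - Z(25) = (18-25) mod 26 = 19 = T
  K(10) - W(22) = (10-22) mod 26 = 14 = O
  A(0) - Q(16) = (0-16) mod 26 = 10 = K
  D(3) - Z(25) = (3-25) mod 26 = 4 = E
  J(9) - W(22) = (9-22) mod 26 = 13 = N
Plaintext: TOKEN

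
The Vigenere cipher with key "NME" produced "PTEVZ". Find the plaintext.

Step 1: Extend key: NMENM
Step 2: Decrypt each letter (c - k) mod 26:
  P(15) - N(13) = (15-13) mod 26 = 2 = C
  T(19) - M(12) = (19-12) mod 26 = 7 = H
  E(4) - E(4) = (4-4) mod 26 = 0 = A
  V(21) - N(13) = (21-13) mod 26 = 8 = I
  Z(25) - M(12) = (25-12) mod 26 = 13 = N
Plaintext: CHAIN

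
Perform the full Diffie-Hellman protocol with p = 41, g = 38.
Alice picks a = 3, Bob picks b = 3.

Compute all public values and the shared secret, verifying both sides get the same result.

Step 1: A = g^a mod p = 38^3 mod 41 = 14.
Step 2: B = g^b mod p = 38^3 mod 41 = 14.
Step 3: Alice computes s = B^a mod p = 14^3 mod 41 = 38.
Step 4: Bob computes s = A^b mod p = 14^3 mod 41 = 38.
Both sides agree: shared secret = 38.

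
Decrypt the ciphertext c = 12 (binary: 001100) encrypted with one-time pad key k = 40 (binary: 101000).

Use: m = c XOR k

Step 1: XOR ciphertext with key:
  Ciphertext: 001100
  Key:        101000
  XOR:        100100
Step 2: Plaintext = 100100 = 36 in decimal.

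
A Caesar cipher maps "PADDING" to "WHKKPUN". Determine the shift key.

Step 1: Compare first letters: P (position 15) -> W (position 22).
Step 2: Shift = (22 - 15) mod 26 = 7.
The shift value is 7.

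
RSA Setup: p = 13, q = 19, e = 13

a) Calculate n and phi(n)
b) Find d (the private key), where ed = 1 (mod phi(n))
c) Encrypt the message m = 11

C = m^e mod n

Step 1: n = 13 * 19 = 247.
Step 2: phi(n) = (13-1)(19-1) = 12 * 18 = 216.
Step 3: Find d = 13^(-1) mod 216 = 133.
  Verify: 13 * 133 = 1729 = 1 (mod 216).
Step 4: C = 11^13 mod 247 = 11.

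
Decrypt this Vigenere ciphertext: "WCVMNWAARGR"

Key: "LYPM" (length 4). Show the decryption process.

Step 1: Key 'LYPM' has length 4. Extended key: LYPMLYPMLYP
Step 2: Decrypt each position:
  W(22) - L(11) = 11 = L
  C(2) - Y(24) = 4 = E
  V(21) - P(15) = 6 = G
  M(12) - M(12) = 0 = A
  N(13) - L(11) = 2 = C
  W(22) - Y(24) = 24 = Y
  A(0) - P(15) = 11 = L
  A(0) - M(12) = 14 = O
  R(17) - L(11) = 6 = G
  G(6) - Y(24) = 8 = I
  R(17) - P(15) = 2 = C
Plaintext: LEGACYLOGIC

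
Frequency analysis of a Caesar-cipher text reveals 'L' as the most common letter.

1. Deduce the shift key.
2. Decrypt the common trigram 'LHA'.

Step 1: In English, 'E' is the most frequent letter (12.7%).
Step 2: The most frequent ciphertext letter is 'L' (position 11).
Step 3: Shift = (11 - 4) mod 26 = 7.
Step 4: Decrypt 'LHA' by shifting back 7:
  L -> E
  H -> A
  A -> T
Step 5: 'LHA' decrypts to 'EAT'.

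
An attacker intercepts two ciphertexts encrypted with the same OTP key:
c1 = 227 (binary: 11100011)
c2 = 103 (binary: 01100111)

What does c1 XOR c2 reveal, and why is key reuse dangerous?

Step 1: c1 XOR c2 = (m1 XOR k) XOR (m2 XOR k).
Step 2: By XOR associativity/commutativity: = m1 XOR m2 XOR k XOR k = m1 XOR m2.
Step 3: 11100011 XOR 01100111 = 10000100 = 132.
Step 4: The key cancels out! An attacker learns m1 XOR m2 = 132, revealing the relationship between plaintexts.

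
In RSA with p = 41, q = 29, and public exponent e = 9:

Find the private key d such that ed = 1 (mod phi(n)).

Step 1: n = 41 * 29 = 1189.
Step 2: phi(n) = 40 * 28 = 1120.
Step 3: Find d such that 9 * d = 1 (mod 1120).
Step 4: d = 9^(-1) mod 1120 = 249.
Verification: 9 * 249 = 2241 = 2 * 1120 + 1.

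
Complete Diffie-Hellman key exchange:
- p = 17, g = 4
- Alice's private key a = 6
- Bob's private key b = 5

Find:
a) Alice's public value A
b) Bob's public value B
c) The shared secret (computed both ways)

Step 1: A = g^a mod p = 4^6 mod 17 = 16.
Step 2: B = g^b mod p = 4^5 mod 17 = 4.
Step 3: Alice computes s = B^a mod p = 4^6 mod 17 = 16.
Step 4: Bob computes s = A^b mod p = 16^5 mod 17 = 16.
Both sides agree: shared secret = 16.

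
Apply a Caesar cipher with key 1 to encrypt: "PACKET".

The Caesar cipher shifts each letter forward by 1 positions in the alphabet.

Step 1: For each letter, shift forward by 1 positions (mod 26).
  P (position 15) -> position (15+1) mod 26 = 16 -> Q
  A (position 0) -> position (0+1) mod 26 = 1 -> B
  C (position 2) -> position (2+1) mod 26 = 3 -> D
  K (position 10) -> position (10+1) mod 26 = 11 -> L
  E (position 4) -> position (4+1) mod 26 = 5 -> F
  T (position 19) -> position (19+1) mod 26 = 20 -> U
Result: QBDLFU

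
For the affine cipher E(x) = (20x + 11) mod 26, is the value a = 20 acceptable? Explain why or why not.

Step 1: Compute gcd(20, 26).
Step 2: gcd(20, 26) = 2.
Since gcd = 2 != 1, 20 shares a common factor with 26, so it cannot be used.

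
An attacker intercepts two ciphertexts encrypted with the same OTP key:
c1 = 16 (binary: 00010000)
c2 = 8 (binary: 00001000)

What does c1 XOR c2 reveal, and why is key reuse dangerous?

Step 1: c1 XOR c2 = (m1 XOR k) XOR (m2 XOR k).
Step 2: By XOR associativity/commutativity: = m1 XOR m2 XOR k XOR k = m1 XOR m2.
Step 3: 00010000 XOR 00001000 = 00011000 = 24.
Step 4: The key cancels out! An attacker learns m1 XOR m2 = 24, revealing the relationship between plaintexts.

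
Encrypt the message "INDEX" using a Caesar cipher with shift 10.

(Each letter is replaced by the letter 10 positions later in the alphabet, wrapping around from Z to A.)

Step 1: For each letter, shift forward by 10 positions (mod 26).
  I (position 8) -> position (8+10) mod 26 = 18 -> S
  N (position 13) -> position (13+10) mod 26 = 23 -> X
  D (position 3) -> position (3+10) mod 26 = 13 -> N
  E (position 4) -> position (4+10) mod 26 = 14 -> O
  X (position 23) -> position (23+10) mod 26 = 7 -> H
Result: SXNOH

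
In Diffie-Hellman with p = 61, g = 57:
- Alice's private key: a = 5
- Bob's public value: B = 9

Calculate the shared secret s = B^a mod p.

Step 1: s = B^a mod p = 9^5 mod 61.
  9^1 mod 61 = 9
  9^2 mod 61 = (9 * 9) mod 61 = 20
  9^3 mod 61 = (20 * 9) mod 61 = 58
  9^4 mod 61 = (58 * 9) mod 61 = 34
  9^5 mod 61 = (34 * 9) mod 61 = 1
Result: shared secret = 1.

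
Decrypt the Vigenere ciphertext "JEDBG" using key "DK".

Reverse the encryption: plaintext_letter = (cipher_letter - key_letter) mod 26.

Step 1: Extend key: DKDKD
Step 2: Decrypt each letter (c - k) mod 26:
  J(9) - D(3) = (9-3) mod 26 = 6 = G
  E(4) - K(10) = (4-10) mod 26 = 20 = U
  D(3) - D(3) = (3-3) mod 26 = 0 = A
  B(1) - K(10) = (1-10) mod 26 = 17 = R
  G(6) - D(3) = (6-3) mod 26 = 3 = D
Plaintext: GUARD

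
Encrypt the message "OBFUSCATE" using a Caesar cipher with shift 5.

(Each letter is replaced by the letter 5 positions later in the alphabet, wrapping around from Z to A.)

Step 1: For each letter, shift forward by 5 positions (mod 26).
  O (position 14) -> position (14+5) mod 26 = 19 -> T
  B (position 1) -> position (1+5) mod 26 = 6 -> G
  F (position 5) -> position (5+5) mod 26 = 10 -> K
  U (position 20) -> position (20+5) mod 26 = 25 -> Z
  S (position 18) -> position (18+5) mod 26 = 23 -> X
  C (position 2) -> position (2+5) mod 26 = 7 -> H
  A (position 0) -> position (0+5) mod 26 = 5 -> F
  T (position 19) -> position (19+5) mod 26 = 24 -> Y
  E (position 4) -> position (4+5) mod 26 = 9 -> J
Result: TGKZXHFYJ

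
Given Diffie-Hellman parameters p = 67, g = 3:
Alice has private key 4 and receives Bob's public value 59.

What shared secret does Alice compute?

Step 1: s = B^a mod p = 59^4 mod 67.
  59^1 mod 67 = 59
  59^2 mod 67 = (59 * 59) mod 67 = 64
  59^3 mod 67 = (64 * 59) mod 67 = 24
  59^4 mod 67 = (24 * 59) mod 67 = 9
Result: shared secret = 9.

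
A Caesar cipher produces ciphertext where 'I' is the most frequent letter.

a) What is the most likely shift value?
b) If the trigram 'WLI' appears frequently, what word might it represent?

Step 1: In English, 'E' is the most frequent letter (12.7%).
Step 2: The most frequent ciphertext letter is 'I' (position 8).
Step 3: Shift = (8 - 4) mod 26 = 4.
Step 4: Decrypt 'WLI' by shifting back 4:
  W -> S
  L -> H
  I -> E
Step 5: 'WLI' decrypts to 'SHE'.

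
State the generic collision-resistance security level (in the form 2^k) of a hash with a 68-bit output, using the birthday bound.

Step 1: The birthday paradox gives collision probability ~50% after sqrt(2^n) = 2^(n/2) hashes.
Step 2: For 68-bit output: 2^(68/2) = 2^34.
Step 3: Approximately 2^34 hash computations needed.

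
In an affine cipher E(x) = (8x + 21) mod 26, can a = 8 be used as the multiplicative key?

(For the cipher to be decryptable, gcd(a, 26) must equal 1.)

Step 1: Compute gcd(8, 26).
Step 2: gcd(8, 26) = 2.
Since gcd = 2 != 1, 8 shares a common factor with 26, so it cannot be used.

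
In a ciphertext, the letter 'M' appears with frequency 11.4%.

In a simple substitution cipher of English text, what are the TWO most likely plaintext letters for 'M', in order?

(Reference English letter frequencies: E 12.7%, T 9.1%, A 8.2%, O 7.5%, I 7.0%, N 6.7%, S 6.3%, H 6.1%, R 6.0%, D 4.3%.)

Step 1: Observed frequency of 'M' is 11.4%.
Step 2: Compute distances to each reference frequency and sort:
  E (12.7%): difference = 1.3% <-- BEST
  T (9.1%): difference = 2.3% <-- RUNNER-UP
  A (8.2%): difference = 3.2%
  O (7.5%): difference = 3.9%
  I (7.0%): difference = 4.4%
Step 3: Most likely is 'E' (12.7%, diff 1.3%); second most likely is 'T' (9.1%, diff 2.3%).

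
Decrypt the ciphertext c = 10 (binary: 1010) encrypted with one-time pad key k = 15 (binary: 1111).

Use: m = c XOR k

Step 1: XOR ciphertext with key:
  Ciphertext: 1010
  Key:        1111
  XOR:        0101
Step 2: Plaintext = 0101 = 5 in decimal.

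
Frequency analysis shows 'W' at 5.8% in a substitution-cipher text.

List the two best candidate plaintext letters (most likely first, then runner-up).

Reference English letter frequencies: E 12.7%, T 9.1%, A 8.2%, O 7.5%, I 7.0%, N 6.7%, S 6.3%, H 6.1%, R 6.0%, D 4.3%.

Step 1: Observed frequency of 'W' is 5.8%.
Step 2: Compute distances to each reference frequency and sort:
  R (6.0%): difference = 0.2% <-- BEST
  H (6.1%): difference = 0.3% <-- RUNNER-UP
  S (6.3%): difference = 0.5%
  N (6.7%): difference = 0.9%
  I (7.0%): difference = 1.2%
Step 3: Most likely is 'R' (6.0%, diff 0.2%); second most likely is 'H' (6.1%, diff 0.3%).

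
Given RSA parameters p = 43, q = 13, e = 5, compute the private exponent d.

Step 1: n = 43 * 13 = 559.
Step 2: phi(n) = 42 * 12 = 504.
Step 3: Find d such that 5 * d = 1 (mod 504).
Step 4: d = 5^(-1) mod 504 = 101.
Verification: 5 * 101 = 505 = 1 * 504 + 1.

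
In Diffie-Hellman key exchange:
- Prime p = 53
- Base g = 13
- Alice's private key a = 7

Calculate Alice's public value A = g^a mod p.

Step 1: A = g^a mod p = 13^7 mod 53.
  13^1 mod 53 = 13
  13^2 mod 53 = (13 * 13) mod 53 = 10
  13^3 mod 53 = (10 * 13) mod 53 = 24
  13^4 mod 53 = (24 * 13) mod 53 = 47
  13^5 mod 53 = (47 * 13) mod 53 = 28
  13^6 mod 53 = (28 * 13) mod 53 = 46
  13^7 mod 53 = (46 * 13) mod 53 = 15
Result: A = 15.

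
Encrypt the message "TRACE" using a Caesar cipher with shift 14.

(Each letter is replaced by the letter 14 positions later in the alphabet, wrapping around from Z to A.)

Step 1: For each letter, shift forward by 14 positions (mod 26).
  T (position 19) -> position (19+14) mod 26 = 7 -> H
  R (position 17) -> position (17+14) mod 26 = 5 -> F
  A (position 0) -> position (0+14) mod 26 = 14 -> O
  C (position 2) -> position (2+14) mod 26 = 16 -> Q
  E (position 4) -> position (4+14) mod 26 = 18 -> S
Result: HFOQS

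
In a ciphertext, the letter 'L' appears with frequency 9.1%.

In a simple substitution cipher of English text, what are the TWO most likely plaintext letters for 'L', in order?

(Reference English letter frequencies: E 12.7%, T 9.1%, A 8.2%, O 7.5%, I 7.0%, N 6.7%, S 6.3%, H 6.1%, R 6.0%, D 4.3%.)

Step 1: Observed frequency of 'L' is 9.1%.
Step 2: Compute distances to each reference frequency and sort:
  T (9.1%): difference = 0.0% <-- BEST
  A (8.2%): difference = 0.9% <-- RUNNER-UP
  O (7.5%): difference = 1.6%
  I (7.0%): difference = 2.1%
  N (6.7%): difference = 2.4%
Step 3: Most likely is 'T' (9.1%, diff 0.0%); second most likely is 'A' (8.2%, diff 0.9%).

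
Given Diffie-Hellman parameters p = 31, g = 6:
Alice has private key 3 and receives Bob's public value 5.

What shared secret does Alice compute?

Step 1: s = B^a mod p = 5^3 mod 31.
  5^1 mod 31 = 5
  5^2 mod 31 = (5 * 5) mod 31 = 25
  5^3 mod 31 = (25 * 5) mod 31 = 1
Result: shared secret = 1.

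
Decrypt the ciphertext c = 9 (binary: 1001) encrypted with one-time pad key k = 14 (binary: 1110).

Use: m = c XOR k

Step 1: XOR ciphertext with key:
  Ciphertext: 1001
  Key:        1110
  XOR:        0111
Step 2: Plaintext = 0111 = 7 in decimal.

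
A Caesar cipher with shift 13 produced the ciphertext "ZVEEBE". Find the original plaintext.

Step 1: Reverse the shift by subtracting 13 from each letter position.
  Z (position 25) -> position (25-13) mod 26 = 12 -> M
  V (position 21) -> position (21-13) mod 26 = 8 -> I
  E (position 4) -> position (4-13) mod 26 = 17 -> R
  E (position 4) -> position (4-13) mod 26 = 17 -> R
  B (position 1) -> position (1-13) mod 26 = 14 -> O
  E (position 4) -> position (4-13) mod 26 = 17 -> R
Decrypted message: MIRROR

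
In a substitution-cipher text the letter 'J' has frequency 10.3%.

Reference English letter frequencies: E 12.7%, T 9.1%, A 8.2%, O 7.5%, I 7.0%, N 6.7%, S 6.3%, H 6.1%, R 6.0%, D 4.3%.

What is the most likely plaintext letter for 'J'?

Step 1: The observed frequency is 10.3%.
Step 2: Compare with English frequencies:
  E: 12.7% (difference: 2.4%)
  T: 9.1% (difference: 1.2%) <-- closest
  A: 8.2% (difference: 2.1%)
  O: 7.5% (difference: 2.8%)
  I: 7.0% (difference: 3.3%)
  N: 6.7% (difference: 3.6%)
  S: 6.3% (difference: 4.0%)
  H: 6.1% (difference: 4.2%)
  R: 6.0% (difference: 4.3%)
  D: 4.3% (difference: 6.0%)
Step 3: 'J' most likely represents 'T' (frequency 9.1%).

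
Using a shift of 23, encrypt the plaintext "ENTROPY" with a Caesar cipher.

Step 1: For each letter, shift forward by 23 positions (mod 26).
  E (position 4) -> position (4+23) mod 26 = 1 -> B
  N (position 13) -> position (13+23) mod 26 = 10 -> K
  T (position 19) -> position (19+23) mod 26 = 16 -> Q
  R (position 17) -> position (17+23) mod 26 = 14 -> O
  O (position 14) -> position (14+23) mod 26 = 11 -> L
  P (position 15) -> position (15+23) mod 26 = 12 -> M
  Y (position 24) -> position (24+23) mod 26 = 21 -> V
Result: BKQOLMV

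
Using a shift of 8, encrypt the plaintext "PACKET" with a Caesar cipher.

Step 1: For each letter, shift forward by 8 positions (mod 26).
  P (position 15) -> position (15+8) mod 26 = 23 -> X
  A (position 0) -> position (0+8) mod 26 = 8 -> I
  C (position 2) -> position (2+8) mod 26 = 10 -> K
  K (position 10) -> position (10+8) mod 26 = 18 -> S
  E (position 4) -> position (4+8) mod 26 = 12 -> M
  T (position 19) -> position (19+8) mod 26 = 1 -> B
Result: XIKSMB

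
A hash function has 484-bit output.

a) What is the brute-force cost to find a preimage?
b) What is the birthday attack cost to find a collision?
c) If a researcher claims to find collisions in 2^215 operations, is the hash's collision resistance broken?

Step 1: Preimage resistance requires brute-force of 2^484 operations.
Step 2: Collision resistance (birthday bound) = 2^(484/2) = 2^242.
Step 3: The claimed attack costs 2^215 operations.
Step 4: Since 2^215 < 2^242, the claimed attack beats the generic birthday bound, so collision resistance is broken.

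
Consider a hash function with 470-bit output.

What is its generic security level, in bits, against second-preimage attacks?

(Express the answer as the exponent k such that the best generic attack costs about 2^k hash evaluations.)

Step 1: The hash has a 470-bit output.
Step 2: Second-preimage resistance means: given a specific input x, it should be infeasible to find a different y with h(y) = h(x).
With a 470-bit output, a generic search for a second preimage costs about 2^470 evaluations (each trial matches the fixed target with probability 2^-470).
Step 3: Security level = 470 bits.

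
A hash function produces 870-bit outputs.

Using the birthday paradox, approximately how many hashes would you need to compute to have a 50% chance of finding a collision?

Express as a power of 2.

Step 1: The birthday paradox gives collision probability ~50% after sqrt(2^n) = 2^(n/2) hashes.
Step 2: For 870-bit output: 2^(870/2) = 2^435.
Step 3: Approximately 2^435 hash computations needed.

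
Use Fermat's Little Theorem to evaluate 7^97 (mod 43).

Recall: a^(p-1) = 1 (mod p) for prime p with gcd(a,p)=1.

Step 1: Since 43 is prime, by Fermat's Little Theorem: 7^42 = 1 (mod 43).
Step 2: Reduce exponent: 97 mod 42 = 13.
Step 3: So 7^97 = 7^13 (mod 43).
Step 4: 7^13 mod 43 = 7.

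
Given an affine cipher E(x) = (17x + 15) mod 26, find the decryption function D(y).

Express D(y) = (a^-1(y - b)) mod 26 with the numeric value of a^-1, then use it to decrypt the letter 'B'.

Step 1: Find a^-1, the modular inverse of 17 mod 26.
Step 2: We need 17 * a^-1 = 1 (mod 26).
Step 3: 17 * 23 = 391 = 15 * 26 + 1, so a^-1 = 23.
Step 4: D(y) = 23(y - 15) mod 26.
Step 5: Apply to 'B' (y = 1): D(1) = 23 * (1 - 15) mod 26 = 23 * -14 mod 26 = 16 -> 'Q'.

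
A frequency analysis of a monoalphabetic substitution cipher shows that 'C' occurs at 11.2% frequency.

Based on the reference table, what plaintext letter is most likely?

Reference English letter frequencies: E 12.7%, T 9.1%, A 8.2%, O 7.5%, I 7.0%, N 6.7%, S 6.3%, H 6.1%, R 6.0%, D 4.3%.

Step 1: The observed frequency is 11.2%.
Step 2: Compare with English frequencies:
  E: 12.7% (difference: 1.5%) <-- closest
  T: 9.1% (difference: 2.1%)
  A: 8.2% (difference: 3.0%)
  O: 7.5% (difference: 3.7%)
  I: 7.0% (difference: 4.2%)
  N: 6.7% (difference: 4.5%)
  S: 6.3% (difference: 4.9%)
  H: 6.1% (difference: 5.1%)
  R: 6.0% (difference: 5.2%)
  D: 4.3% (difference: 6.9%)
Step 3: 'C' most likely represents 'E' (frequency 12.7%).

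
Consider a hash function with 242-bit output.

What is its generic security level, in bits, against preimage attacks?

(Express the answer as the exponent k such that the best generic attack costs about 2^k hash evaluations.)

Step 1: The hash has a 242-bit output.
Step 2: Preimage resistance means: given a digest h(x), it should be infeasible to find any input that hashes to it.
With a 242-bit output there are 2^242 possible digests, so a generic brute-force preimage search costs about 2^242 evaluations.
Step 3: Security level = 242 bits.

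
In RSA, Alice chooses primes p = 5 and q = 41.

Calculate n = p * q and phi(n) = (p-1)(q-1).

Step 1: n = p * q = 5 * 41 = 205.
Step 2: phi(n) = (p-1)(q-1) = 4 * 40 = 160.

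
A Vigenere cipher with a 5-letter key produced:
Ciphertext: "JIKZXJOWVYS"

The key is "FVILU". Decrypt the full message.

Step 1: Key 'FVILU' has length 5. Extended key: FVILUFVILUF
Step 2: Decrypt each position:
  J(9) - F(5) = 4 = E
  I(8) - V(21) = 13 = N
  K(10) - I(8) = 2 = C
  Z(25) - L(11) = 14 = O
  X(23) - U(20) = 3 = D
  J(9) - F(5) = 4 = E
  O(14) - V(21) = 19 = T
  W(22) - I(8) = 14 = O
  V(21) - L(11) = 10 = K
  Y(24) - U(20) = 4 = E
  S(18) - F(5) = 13 = N
Plaintext: ENCODETOKEN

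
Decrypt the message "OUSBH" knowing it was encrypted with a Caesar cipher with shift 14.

Step 1: Reverse the shift by subtracting 14 from each letter position.
  O (position 14) -> position (14-14) mod 26 = 0 -> A
  U (position 20) -> position (20-14) mod 26 = 6 -> G
  S (position 18) -> position (18-14) mod 26 = 4 -> E
  B (position 1) -> position (1-14) mod 26 = 13 -> N
  H (position 7) -> position (7-14) mod 26 = 19 -> T
Decrypted message: AGENT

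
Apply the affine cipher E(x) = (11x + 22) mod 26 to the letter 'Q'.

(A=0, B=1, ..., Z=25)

Step 1: Convert 'Q' to number: x = 16.
Step 2: E(16) = (11 * 16 + 22) mod 26 = 198 mod 26 = 16.
Step 3: Convert 16 back to letter: Q.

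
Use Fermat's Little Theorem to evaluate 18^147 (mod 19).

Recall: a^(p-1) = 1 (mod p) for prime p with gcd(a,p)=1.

Step 1: Since 19 is prime, by Fermat's Little Theorem: 18^18 = 1 (mod 19).
Step 2: Reduce exponent: 147 mod 18 = 3.
Step 3: So 18^147 = 18^3 (mod 19).
Step 4: 18^3 mod 19 = 18.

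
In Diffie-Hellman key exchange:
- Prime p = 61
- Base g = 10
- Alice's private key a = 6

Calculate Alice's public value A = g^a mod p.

Step 1: A = g^a mod p = 10^6 mod 61.
  10^1 mod 61 = 10
  10^2 mod 61 = (10 * 10) mod 61 = 39
  10^3 mod 61 = (39 * 10) mod 61 = 24
  10^4 mod 61 = (24 * 10) mod 61 = 57
  10^5 mod 61 = (57 * 10) mod 61 = 21
  10^6 mod 61 = (21 * 10) mod 61 = 27
Result: A = 27.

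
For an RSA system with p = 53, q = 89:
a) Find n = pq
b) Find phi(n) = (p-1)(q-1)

Step 1: n = p * q = 53 * 89 = 4717.
Step 2: phi(n) = (p-1)(q-1) = 52 * 88 = 4576.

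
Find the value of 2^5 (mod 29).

Step 1: Compute 2^5 mod 29 step by step, reducing modulo 29 at each step.
  2^1 mod 29 = 2
  2^2 mod 29 = (2 * 2) mod 29 = 4
  2^3 mod 29 = (4 * 2) mod 29 = 8
  2^4 mod 29 = (8 * 2) mod 29 = 16
  2^5 mod 29 = (16 * 2) mod 29 = 3
Step 2: Result = 3.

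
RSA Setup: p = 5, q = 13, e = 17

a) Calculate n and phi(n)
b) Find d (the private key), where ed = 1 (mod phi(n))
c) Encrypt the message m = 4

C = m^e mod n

Step 1: n = 5 * 13 = 65.
Step 2: phi(n) = (5-1)(13-1) = 4 * 12 = 48.
Step 3: Find d = 17^(-1) mod 48 = 17.
  Verify: 17 * 17 = 289 = 1 (mod 48).
Step 4: C = 4^17 mod 65 = 49.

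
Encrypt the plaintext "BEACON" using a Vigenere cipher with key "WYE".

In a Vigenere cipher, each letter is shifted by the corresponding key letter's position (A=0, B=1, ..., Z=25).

Step 1: Repeat key to match plaintext length:
  Plaintext: BEACON
  Key:       WYEWYE
Step 2: Encrypt each letter:
  B(1) + W(22) = (1+22) mod 26 = 23 = X
  E(4) + Y(24) = (4+24) mod 26 = 2 = C
  A(0) + E(4) = (0+4) mod 26 = 4 = E
  C(2) + W(22) = (2+22) mod 26 = 24 = Y
  O(14) + Y(24) = (14+24) mod 26 = 12 = M
  N(13) + E(4) = (13+4) mod 26 = 17 = R
Ciphertext: XCEYMR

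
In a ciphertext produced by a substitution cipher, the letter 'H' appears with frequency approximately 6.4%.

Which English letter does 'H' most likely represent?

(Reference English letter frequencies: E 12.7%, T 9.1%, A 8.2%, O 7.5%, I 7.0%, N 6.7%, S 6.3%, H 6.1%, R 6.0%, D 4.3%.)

Step 1: The observed frequency is 6.4%.
Step 2: Compare with English frequencies:
  E: 12.7% (difference: 6.3%)
  T: 9.1% (difference: 2.7%)
  A: 8.2% (difference: 1.8%)
  O: 7.5% (difference: 1.1%)
  I: 7.0% (difference: 0.6%)
  N: 6.7% (difference: 0.3%)
  S: 6.3% (difference: 0.1%) <-- closest
  H: 6.1% (difference: 0.3%)
  R: 6.0% (difference: 0.4%)
  D: 4.3% (difference: 2.1%)
Step 3: 'H' most likely represents 'S' (frequency 6.3%).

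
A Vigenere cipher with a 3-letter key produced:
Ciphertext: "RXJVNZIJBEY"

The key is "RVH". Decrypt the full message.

Step 1: Key 'RVH' has length 3. Extended key: RVHRVHRVHRV
Step 2: Decrypt each position:
  R(17) - R(17) = 0 = A
  X(23) - V(21) = 2 = C
  J(9) - H(7) = 2 = C
  V(21) - R(17) = 4 = E
  N(13) - V(21) = 18 = S
  Z(25) - H(7) = 18 = S
  I(8) - R(17) = 17 = R
  J(9) - V(21) = 14 = O
  B(1) - H(7) = 20 = U
  E(4) - R(17) = 13 = N
  Y(24) - V(21) = 3 = D
Plaintext: ACCESSROUND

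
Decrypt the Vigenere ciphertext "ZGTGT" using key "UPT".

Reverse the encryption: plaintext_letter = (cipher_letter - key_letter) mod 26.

Step 1: Extend key: UPTUP
Step 2: Decrypt each letter (c - k) mod 26:
  Z(25) - U(20) = (25-20) mod 26 = 5 = F
  G(6) - P(15) = (6-15) mod 26 = 17 = R
  T(19) - T(19) = (19-19) mod 26 = 0 = A
  G(6) - U(20) = (6-20) mod 26 = 12 = M
  T(19) - P(15) = (19-15) mod 26 = 4 = E
Plaintext: FRAME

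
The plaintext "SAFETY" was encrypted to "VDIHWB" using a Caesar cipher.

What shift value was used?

Step 1: Compare first letters: S (position 18) -> V (position 21).
Step 2: Shift = (21 - 18) mod 26 = 3.
The shift value is 3.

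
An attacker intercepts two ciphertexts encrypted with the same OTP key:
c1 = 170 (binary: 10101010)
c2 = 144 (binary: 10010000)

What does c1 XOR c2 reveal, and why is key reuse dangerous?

Step 1: c1 XOR c2 = (m1 XOR k) XOR (m2 XOR k).
Step 2: By XOR associativity/commutativity: = m1 XOR m2 XOR k XOR k = m1 XOR m2.
Step 3: 10101010 XOR 10010000 = 00111010 = 58.
Step 4: The key cancels out! An attacker learns m1 XOR m2 = 58, revealing the relationship between plaintexts.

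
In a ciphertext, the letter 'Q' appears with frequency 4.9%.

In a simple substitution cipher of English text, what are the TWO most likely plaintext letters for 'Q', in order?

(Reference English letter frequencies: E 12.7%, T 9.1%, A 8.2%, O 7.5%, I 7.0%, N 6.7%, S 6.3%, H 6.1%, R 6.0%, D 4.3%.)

Step 1: Observed frequency of 'Q' is 4.9%.
Step 2: Compute distances to each reference frequency and sort:
  D (4.3%): difference = 0.6% <-- BEST
  R (6.0%): difference = 1.1% <-- RUNNER-UP
  H (6.1%): difference = 1.2%
  S (6.3%): difference = 1.4%
  N (6.7%): difference = 1.8%
Step 3: Most likely is 'D' (4.3%, diff 0.6%); second most likely is 'R' (6.0%, diff 1.1%).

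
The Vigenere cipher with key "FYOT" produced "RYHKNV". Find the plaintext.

Step 1: Extend key: FYOTFY
Step 2: Decrypt each letter (c - k) mod 26:
  R(17) - F(5) = (17-5) mod 26 = 12 = M
  Y(24) - Y(24) = (24-24) mod 26 = 0 = A
  H(7) - O(14) = (7-14) mod 26 = 19 = T
  K(10) - T(19) = (10-19) mod 26 = 17 = R
  N(13) - F(5) = (13-5) mod 26 = 8 = I
  V(21) - Y(24) = (21-24) mod 26 = 23 = X
Plaintext: MATRIX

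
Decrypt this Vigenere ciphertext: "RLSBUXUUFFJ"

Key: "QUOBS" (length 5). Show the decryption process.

Step 1: Key 'QUOBS' has length 5. Extended key: QUOBSQUOBSQ
Step 2: Decrypt each position:
  R(17) - Q(16) = 1 = B
  L(11) - U(20) = 17 = R
  S(18) - O(14) = 4 = E
  B(1) - B(1) = 0 = A
  U(20) - S(18) = 2 = C
  X(23) - Q(16) = 7 = H
  U(20) - U(20) = 0 = A
  U(20) - O(14) = 6 = G
  F(5) - B(1) = 4 = E
  F(5) - S(18) = 13 = N
  J(9) - Q(16) = 19 = T
Plaintext: BREACHAGENT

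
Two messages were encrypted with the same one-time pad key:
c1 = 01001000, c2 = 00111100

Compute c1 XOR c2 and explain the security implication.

Step 1: c1 XOR c2 = (m1 XOR k) XOR (m2 XOR k).
Step 2: By XOR associativity/commutativity: = m1 XOR m2 XOR k XOR k = m1 XOR m2.
Step 3: 01001000 XOR 00111100 = 01110100 = 116.
Step 4: The key cancels out! An attacker learns m1 XOR m2 = 116, revealing the relationship between plaintexts.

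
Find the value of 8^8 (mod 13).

Step 1: Compute 8^8 mod 13 step by step, reducing modulo 13 at each step.
  8^1 mod 13 = 8
  8^2 mod 13 = (8 * 8) mod 13 = 12
  8^3 mod 13 = (12 * 8) mod 13 = 5
  8^4 mod 13 = (5 * 8) mod 13 = 1
  8^5 mod 13 = (1 * 8) mod 13 = 8
  8^6 mod 13 = (8 * 8) mod 13 = 12
  8^7 mod 13 = (12 * 8) mod 13 = 5
  8^8 mod 13 = (5 * 8) mod 13 = 1
Step 2: Result = 1.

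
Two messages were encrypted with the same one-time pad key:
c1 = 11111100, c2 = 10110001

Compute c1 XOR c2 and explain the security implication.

Step 1: c1 XOR c2 = (m1 XOR k) XOR (m2 XOR k).
Step 2: By XOR associativity/commutativity: = m1 XOR m2 XOR k XOR k = m1 XOR m2.
Step 3: 11111100 XOR 10110001 = 01001101 = 77.
Step 4: The key cancels out! An attacker learns m1 XOR m2 = 77, revealing the relationship between plaintexts.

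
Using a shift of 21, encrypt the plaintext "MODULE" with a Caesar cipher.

Step 1: For each letter, shift forward by 21 positions (mod 26).
  M (position 12) -> position (12+21) mod 26 = 7 -> H
  O (position 14) -> position (14+21) mod 26 = 9 -> J
  D (position 3) -> position (3+21) mod 26 = 24 -> Y
  U (position 20) -> position (20+21) mod 26 = 15 -> P
  L (position 11) -> position (11+21) mod 26 = 6 -> G
  E (position 4) -> position (4+21) mod 26 = 25 -> Z
Result: HJYPGZ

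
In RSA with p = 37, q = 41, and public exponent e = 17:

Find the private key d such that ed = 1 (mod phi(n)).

Step 1: n = 37 * 41 = 1517.
Step 2: phi(n) = 36 * 40 = 1440.
Step 3: Find d such that 17 * d = 1 (mod 1440).
Step 4: d = 17^(-1) mod 1440 = 593.
Verification: 17 * 593 = 10081 = 7 * 1440 + 1.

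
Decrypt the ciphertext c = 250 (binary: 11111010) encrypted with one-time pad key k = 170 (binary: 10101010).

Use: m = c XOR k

Step 1: XOR ciphertext with key:
  Ciphertext: 11111010
  Key:        10101010
  XOR:        01010000
Step 2: Plaintext = 01010000 = 80 in decimal.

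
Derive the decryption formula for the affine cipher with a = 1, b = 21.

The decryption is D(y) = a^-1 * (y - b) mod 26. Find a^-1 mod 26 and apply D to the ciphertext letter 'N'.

Step 1: Find a^-1, the modular inverse of 1 mod 26.
Step 2: We need 1 * a^-1 = 1 (mod 26).
Step 3: 1 * 1 = 1 = 0 * 26 + 1, so a^-1 = 1.
Step 4: D(y) = 1(y - 21) mod 26.
Step 5: Apply to 'N' (y = 13): D(13) = 1 * (13 - 21) mod 26 = 1 * -8 mod 26 = 18 -> 'S'.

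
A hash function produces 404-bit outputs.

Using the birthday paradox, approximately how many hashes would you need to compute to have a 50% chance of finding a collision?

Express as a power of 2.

Step 1: The birthday paradox gives collision probability ~50% after sqrt(2^n) = 2^(n/2) hashes.
Step 2: For 404-bit output: 2^(404/2) = 2^202.
Step 3: Approximately 2^202 hash computations needed.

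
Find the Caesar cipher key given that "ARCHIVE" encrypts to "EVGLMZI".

Step 1: Compare first letters: A (position 0) -> E (position 4).
Step 2: Shift = (4 - 0) mod 26 = 4.
The shift value is 4.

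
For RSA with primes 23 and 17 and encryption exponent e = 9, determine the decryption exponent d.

Step 1: n = 23 * 17 = 391.
Step 2: phi(n) = 22 * 16 = 352.
Step 3: Find d such that 9 * d = 1 (mod 352).
Step 4: d = 9^(-1) mod 352 = 313.
Verification: 9 * 313 = 2817 = 8 * 352 + 1.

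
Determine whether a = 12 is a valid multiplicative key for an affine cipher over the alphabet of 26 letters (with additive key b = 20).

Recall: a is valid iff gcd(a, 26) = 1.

Step 1: Compute gcd(12, 26).
Step 2: gcd(12, 26) = 2.
Since gcd = 2 != 1, 12 shares a common factor with 26, so it cannot be used.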